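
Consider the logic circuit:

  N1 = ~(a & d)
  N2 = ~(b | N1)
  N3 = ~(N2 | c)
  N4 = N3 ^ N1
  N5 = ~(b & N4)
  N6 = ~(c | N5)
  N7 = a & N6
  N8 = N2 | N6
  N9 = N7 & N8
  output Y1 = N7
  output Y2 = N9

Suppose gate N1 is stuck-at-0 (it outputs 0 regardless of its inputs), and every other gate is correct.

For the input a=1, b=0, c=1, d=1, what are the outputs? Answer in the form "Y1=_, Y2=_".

Propagate with N1 forced: N1=0 [stuck-at-0], N2=1, N3=0, N4=0, N5=1, N6=0, N7=0, N8=1, N9=0.
So the outputs are Y1=0, Y2=0. (Same as the fault-free value — the fault is masked on this input.)

Y1=0, Y2=0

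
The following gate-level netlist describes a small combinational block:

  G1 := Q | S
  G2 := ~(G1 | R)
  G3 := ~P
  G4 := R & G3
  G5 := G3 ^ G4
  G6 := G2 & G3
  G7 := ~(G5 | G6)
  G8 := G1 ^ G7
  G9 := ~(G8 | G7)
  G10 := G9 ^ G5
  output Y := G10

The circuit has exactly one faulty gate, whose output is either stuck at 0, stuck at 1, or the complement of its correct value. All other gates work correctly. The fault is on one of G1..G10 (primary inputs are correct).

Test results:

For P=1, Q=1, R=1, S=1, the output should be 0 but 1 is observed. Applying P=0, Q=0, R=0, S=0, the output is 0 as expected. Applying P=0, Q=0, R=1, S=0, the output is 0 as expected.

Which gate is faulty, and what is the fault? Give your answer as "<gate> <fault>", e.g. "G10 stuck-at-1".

G5 stuck-at-1

Fault-free values for test 1 (P=1, Q=1, R=1, S=1): G1=1, G2=0, G3=0, G4=0, G5=0, G6=0, G7=1, G8=0, G9=0, G10=0, giving Y=0. Observed 1.
Test 1: faults giving observed 1 are {G4 stuck-at-1, G4 inverted output, G5 stuck-at-1, G5 inverted output, G9 stuck-at-1, G9 inverted output, G10 stuck-at-1, G10 inverted output}.
Test 2 (P=0, Q=0, R=0, S=0): fault-free G1=0, G2=1, G3=1, G4=0, G5=1, G6=1, G7=0, G8=0, G9=1, G10=0 → 0; observed 0. Eliminates G4 stuck-at-1, G4 inverted output, G5 inverted output, G9 inverted output, G10 stuck-at-1, G10 inverted output.
Test 3 (P=0, Q=0, R=1, S=0): fault-free G1=0, G2=0, G3=1, G4=1, G5=0, G6=0, G7=1, G8=1, G9=0, G10=0 → 0; observed 0. Eliminates G9 stuck-at-1.
Only G5 stuck-at-1 is consistent with every test.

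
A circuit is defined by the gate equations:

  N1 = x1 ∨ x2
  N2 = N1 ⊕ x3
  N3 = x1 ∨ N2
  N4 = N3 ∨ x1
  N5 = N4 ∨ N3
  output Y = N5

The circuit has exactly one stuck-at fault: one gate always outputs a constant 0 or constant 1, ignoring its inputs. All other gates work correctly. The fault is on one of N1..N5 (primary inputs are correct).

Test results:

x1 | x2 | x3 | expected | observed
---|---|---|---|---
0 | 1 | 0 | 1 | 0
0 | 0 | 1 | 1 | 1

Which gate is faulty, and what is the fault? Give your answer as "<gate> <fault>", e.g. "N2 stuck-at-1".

Fault-free values for test 1 (x1=0, x2=1, x3=0): N1=1, N2=1, N3=1, N4=1, N5=1, giving Y=1. Observed 0.
Test 1: faults giving observed 0 are {N1 stuck-at-0, N2 stuck-at-0, N3 stuck-at-0, N5 stuck-at-0}.
Test 2 (x1=0, x2=0, x3=1): fault-free N1=0, N2=1, N3=1, N4=1, N5=1 → 1; observed 1. Eliminates N2 stuck-at-0, N3 stuck-at-0, N5 stuck-at-0.
Only N1 stuck-at-0 is consistent with every test.

N1 stuck-at-0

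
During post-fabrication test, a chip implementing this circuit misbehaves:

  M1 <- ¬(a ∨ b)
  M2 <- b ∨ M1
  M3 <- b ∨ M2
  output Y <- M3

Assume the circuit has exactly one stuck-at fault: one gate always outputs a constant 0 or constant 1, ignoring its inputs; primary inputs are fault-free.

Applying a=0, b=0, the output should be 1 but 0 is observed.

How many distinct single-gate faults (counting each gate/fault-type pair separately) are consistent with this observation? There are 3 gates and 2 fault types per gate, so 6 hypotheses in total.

3

Fault-free: M1=1, M2=1, M3=1 → 1. Observed 0.
  M1 stuck-at-0: output 0 ✓
  M1 stuck-at-1: output 1 ✗
  M2 stuck-at-0: output 0 ✓
  M2 stuck-at-1: output 1 ✗
  M3 stuck-at-0: output 0 ✓
  M3 stuck-at-1: output 1 ✗
Consistent faults: {M1 stuck-at-0, M2 stuck-at-0, M3 stuck-at-0} — 3 in all.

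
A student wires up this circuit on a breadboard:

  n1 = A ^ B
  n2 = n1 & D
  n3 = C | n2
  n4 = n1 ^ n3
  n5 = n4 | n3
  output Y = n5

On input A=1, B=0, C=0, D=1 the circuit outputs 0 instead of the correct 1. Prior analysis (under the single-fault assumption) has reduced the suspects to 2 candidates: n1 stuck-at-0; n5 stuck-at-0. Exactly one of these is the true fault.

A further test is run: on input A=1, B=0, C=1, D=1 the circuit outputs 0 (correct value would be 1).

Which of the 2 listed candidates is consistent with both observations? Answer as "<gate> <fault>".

n5 stuck-at-0

Evaluate each candidate on input A=1, B=0, C=1, D=1:
  n1 stuck-at-0: n1=0 [stuck-at-0], n2=0, n3=1, n4=1, n5=1 → 1 — eliminated
  n5 stuck-at-0: n1=1, n2=1, n3=1, n4=0, n5=0 [stuck-at-0] → 0 — matches
Only n5 stuck-at-0 reproduces the observed 0.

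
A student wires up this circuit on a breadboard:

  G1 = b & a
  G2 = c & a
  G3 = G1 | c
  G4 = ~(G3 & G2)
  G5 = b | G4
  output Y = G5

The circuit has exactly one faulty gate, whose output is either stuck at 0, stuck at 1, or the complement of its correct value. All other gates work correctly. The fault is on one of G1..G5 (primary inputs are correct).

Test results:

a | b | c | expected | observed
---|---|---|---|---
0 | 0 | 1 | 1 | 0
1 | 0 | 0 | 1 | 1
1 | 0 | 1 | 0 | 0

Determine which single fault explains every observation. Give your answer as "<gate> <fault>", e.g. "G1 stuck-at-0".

Fault-free values for test 1 (a=0, b=0, c=1): G1=0, G2=0, G3=1, G4=1, G5=1, giving Y=1. Observed 0.
Test 1: faults giving observed 0 are {G2 stuck-at-1, G2 inverted output, G4 stuck-at-0, G4 inverted output, G5 stuck-at-0, G5 inverted output}.
Test 2 (a=1, b=0, c=0): fault-free G1=0, G2=0, G3=0, G4=1, G5=1 → 1; observed 1. Eliminates G4 stuck-at-0, G4 inverted output, G5 stuck-at-0, G5 inverted output.
Test 3 (a=1, b=0, c=1): fault-free G1=0, G2=1, G3=1, G4=0, G5=0 → 0; observed 0. Eliminates G2 inverted output.
Only G2 stuck-at-1 is consistent with every test.

G2 stuck-at-1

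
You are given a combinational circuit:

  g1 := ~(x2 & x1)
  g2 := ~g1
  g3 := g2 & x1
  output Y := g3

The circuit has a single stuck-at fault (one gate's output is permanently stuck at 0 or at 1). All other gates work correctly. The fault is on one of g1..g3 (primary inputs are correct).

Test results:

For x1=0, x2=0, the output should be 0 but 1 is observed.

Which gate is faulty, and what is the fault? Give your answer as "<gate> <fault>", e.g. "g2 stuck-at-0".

g3 stuck-at-1

Fault-free values for test 1 (x1=0, x2=0): g1=1, g2=0, g3=0, giving Y=0. Observed 1.
Test 1: faults giving observed 1 are {g3 stuck-at-1}.
Only g3 stuck-at-1 is consistent with every test.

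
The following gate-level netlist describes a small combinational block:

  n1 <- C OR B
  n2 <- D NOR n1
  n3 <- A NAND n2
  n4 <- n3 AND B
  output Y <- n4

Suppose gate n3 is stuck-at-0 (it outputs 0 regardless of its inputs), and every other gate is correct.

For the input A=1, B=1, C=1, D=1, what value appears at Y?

Propagate with n3 forced: n1=1, n2=0, n3=0 [stuck-at-0], n4=0.
So Y = 0. (Without the fault it would be 1.)

0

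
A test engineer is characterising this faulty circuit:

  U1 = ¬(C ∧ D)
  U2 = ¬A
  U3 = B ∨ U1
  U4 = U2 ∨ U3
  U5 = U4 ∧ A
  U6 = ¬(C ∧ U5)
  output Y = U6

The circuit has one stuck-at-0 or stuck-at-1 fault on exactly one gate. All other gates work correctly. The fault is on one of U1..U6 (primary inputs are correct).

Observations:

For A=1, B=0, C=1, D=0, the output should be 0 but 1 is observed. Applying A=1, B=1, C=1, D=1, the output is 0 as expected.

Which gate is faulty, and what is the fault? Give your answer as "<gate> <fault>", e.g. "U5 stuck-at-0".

Fault-free values for test 1 (A=1, B=0, C=1, D=0): U1=1, U2=0, U3=1, U4=1, U5=1, U6=0, giving Y=0. Observed 1.
Test 1: faults giving observed 1 are {U1 stuck-at-0, U3 stuck-at-0, U4 stuck-at-0, U5 stuck-at-0, U6 stuck-at-1}.
Test 2 (A=1, B=1, C=1, D=1): fault-free U1=0, U2=0, U3=1, U4=1, U5=1, U6=0 → 0; observed 0. Eliminates U3 stuck-at-0, U4 stuck-at-0, U5 stuck-at-0, U6 stuck-at-1.
Only U1 stuck-at-0 is consistent with every test.

U1 stuck-at-0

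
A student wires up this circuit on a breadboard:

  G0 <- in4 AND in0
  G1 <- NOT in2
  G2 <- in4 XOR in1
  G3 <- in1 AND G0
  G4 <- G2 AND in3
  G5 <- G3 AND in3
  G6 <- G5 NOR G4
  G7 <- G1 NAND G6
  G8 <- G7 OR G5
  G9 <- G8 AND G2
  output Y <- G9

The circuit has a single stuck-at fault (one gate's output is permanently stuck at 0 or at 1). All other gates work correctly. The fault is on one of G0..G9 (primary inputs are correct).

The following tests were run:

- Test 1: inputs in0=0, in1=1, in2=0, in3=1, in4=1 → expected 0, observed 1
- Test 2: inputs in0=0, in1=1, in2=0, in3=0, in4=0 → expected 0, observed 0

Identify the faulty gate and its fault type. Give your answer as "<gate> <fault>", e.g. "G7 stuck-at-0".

G2 stuck-at-1

Fault-free values for test 1 (in0=0, in1=1, in2=0, in3=1, in4=1): G0=0, G1=1, G2=0, G3=0, G4=0, G5=0, G6=1, G7=0, G8=0, G9=0, giving Y=0. Observed 1.
Test 1: faults giving observed 1 are {G2 stuck-at-1, G9 stuck-at-1}.
Test 2 (in0=0, in1=1, in2=0, in3=0, in4=0): fault-free G0=0, G1=1, G2=1, G3=0, G4=0, G5=0, G6=1, G7=0, G8=0, G9=0 → 0; observed 0. Eliminates G9 stuck-at-1.
Only G2 stuck-at-1 is consistent with every test.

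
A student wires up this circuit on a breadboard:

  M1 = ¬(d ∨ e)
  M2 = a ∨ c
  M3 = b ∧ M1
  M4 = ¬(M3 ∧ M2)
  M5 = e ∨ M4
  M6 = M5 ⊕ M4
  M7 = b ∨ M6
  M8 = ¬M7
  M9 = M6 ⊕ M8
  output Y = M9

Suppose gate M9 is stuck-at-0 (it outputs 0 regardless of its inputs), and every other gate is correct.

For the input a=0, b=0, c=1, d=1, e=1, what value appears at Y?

0

Propagate with M9 forced: M1=0, M2=1, M3=0, M4=1, M5=1, M6=0, M7=0, M8=1, M9=0 [stuck-at-0].
So Y = 0. (Without the fault it would be 1.)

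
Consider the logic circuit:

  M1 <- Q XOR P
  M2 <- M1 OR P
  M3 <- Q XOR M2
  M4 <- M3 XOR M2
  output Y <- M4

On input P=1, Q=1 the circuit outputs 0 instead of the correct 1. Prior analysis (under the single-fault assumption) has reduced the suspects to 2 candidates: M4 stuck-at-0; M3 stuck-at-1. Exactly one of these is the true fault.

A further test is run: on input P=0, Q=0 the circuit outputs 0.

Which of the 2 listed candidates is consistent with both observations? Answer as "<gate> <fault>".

M4 stuck-at-0

Evaluate each candidate on input P=0, Q=0:
  M4 stuck-at-0: M1=0, M2=0, M3=0, M4=0 [stuck-at-0] → 0 — matches
  M3 stuck-at-1: M1=0, M2=0, M3=1 [stuck-at-1], M4=1 → 1 — eliminated
Only M4 stuck-at-0 reproduces the observed 0.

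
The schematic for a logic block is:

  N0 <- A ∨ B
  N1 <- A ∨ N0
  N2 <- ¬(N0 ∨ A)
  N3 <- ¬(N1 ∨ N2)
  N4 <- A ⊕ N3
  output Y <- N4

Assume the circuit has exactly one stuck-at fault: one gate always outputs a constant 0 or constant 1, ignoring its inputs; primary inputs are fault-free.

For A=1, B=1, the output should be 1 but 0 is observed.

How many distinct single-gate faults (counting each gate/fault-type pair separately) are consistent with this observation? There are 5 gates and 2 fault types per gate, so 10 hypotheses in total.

3

Fault-free: N0=1, N1=1, N2=0, N3=0, N4=1 → 1. Observed 0.
  N0 stuck-at-0: output 1 ✗
  N0 stuck-at-1: output 1 ✗
  N1 stuck-at-0: output 0 ✓
  N1 stuck-at-1: output 1 ✗
  N2 stuck-at-0: output 1 ✗
  N2 stuck-at-1: output 1 ✗
  N3 stuck-at-0: output 1 ✗
  N3 stuck-at-1: output 0 ✓
  N4 stuck-at-0: output 0 ✓
  N4 stuck-at-1: output 1 ✗
Consistent faults: {N1 stuck-at-0, N3 stuck-at-1, N4 stuck-at-0} — 3 in all.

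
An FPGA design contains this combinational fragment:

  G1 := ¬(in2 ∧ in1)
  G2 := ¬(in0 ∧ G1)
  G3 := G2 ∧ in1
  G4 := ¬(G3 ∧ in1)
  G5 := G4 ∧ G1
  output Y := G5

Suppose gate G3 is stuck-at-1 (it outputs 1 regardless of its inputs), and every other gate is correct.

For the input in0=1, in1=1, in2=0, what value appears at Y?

0

Propagate with G3 forced: G1=1, G2=0, G3=1 [stuck-at-1], G4=0, G5=0.
So Y = 0. (Without the fault it would be 1.)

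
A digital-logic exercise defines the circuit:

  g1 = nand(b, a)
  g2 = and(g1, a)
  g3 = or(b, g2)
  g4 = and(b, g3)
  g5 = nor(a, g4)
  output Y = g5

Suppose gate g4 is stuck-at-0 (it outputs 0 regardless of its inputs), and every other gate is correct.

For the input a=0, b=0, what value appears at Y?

1

Propagate with g4 forced: g1=1, g2=0, g3=0, g4=0 [stuck-at-0], g5=1.
So Y = 1. (Same as the fault-free value — the fault is masked on this input.)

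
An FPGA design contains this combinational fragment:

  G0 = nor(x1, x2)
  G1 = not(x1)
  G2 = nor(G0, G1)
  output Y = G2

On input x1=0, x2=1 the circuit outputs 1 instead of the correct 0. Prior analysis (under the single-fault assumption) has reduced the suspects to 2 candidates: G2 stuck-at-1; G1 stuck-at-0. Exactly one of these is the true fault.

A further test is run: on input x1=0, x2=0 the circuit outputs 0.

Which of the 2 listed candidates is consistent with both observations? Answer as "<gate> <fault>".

G1 stuck-at-0

Evaluate each candidate on input x1=0, x2=0:
  G2 stuck-at-1: G0=1, G1=1, G2=1 [stuck-at-1] → 1 — eliminated
  G1 stuck-at-0: G0=1, G1=0 [stuck-at-0], G2=0 → 0 — matches
Only G1 stuck-at-0 reproduces the observed 0.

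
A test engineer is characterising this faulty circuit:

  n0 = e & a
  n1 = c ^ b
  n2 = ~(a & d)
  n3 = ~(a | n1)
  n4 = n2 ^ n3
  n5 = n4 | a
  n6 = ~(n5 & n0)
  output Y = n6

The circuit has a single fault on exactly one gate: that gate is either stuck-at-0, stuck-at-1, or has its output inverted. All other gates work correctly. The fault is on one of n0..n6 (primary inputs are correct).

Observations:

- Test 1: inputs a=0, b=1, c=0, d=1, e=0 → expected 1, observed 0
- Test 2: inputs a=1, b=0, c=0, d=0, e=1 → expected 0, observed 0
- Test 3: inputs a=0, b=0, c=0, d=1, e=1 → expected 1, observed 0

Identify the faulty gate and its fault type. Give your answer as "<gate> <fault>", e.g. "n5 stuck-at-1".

n6 stuck-at-0

Fault-free values for test 1 (a=0, b=1, c=0, d=1, e=0): n0=0, n1=1, n2=1, n3=0, n4=1, n5=1, n6=1, giving Y=1. Observed 0.
Test 1: faults giving observed 0 are {n0 stuck-at-1, n0 inverted output, n6 stuck-at-0, n6 inverted output}.
Test 2 (a=1, b=0, c=0, d=0, e=1): fault-free n0=1, n1=0, n2=1, n3=0, n4=1, n5=1, n6=0 → 0; observed 0. Eliminates n0 inverted output, n6 inverted output.
Test 3 (a=0, b=0, c=0, d=1, e=1): fault-free n0=0, n1=0, n2=1, n3=1, n4=0, n5=0, n6=1 → 1; observed 0. Eliminates n0 stuck-at-1.
Only n6 stuck-at-0 is consistent with every test.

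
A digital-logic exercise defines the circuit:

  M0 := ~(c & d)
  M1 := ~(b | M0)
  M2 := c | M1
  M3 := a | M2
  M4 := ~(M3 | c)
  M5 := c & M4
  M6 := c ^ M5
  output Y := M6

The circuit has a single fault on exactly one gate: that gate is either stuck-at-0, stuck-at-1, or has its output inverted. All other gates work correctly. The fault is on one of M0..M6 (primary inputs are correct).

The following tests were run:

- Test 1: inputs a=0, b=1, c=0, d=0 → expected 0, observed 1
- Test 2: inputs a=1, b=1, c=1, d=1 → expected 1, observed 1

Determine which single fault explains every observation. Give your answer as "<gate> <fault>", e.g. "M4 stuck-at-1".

M6 stuck-at-1

Fault-free values for test 1 (a=0, b=1, c=0, d=0): M0=1, M1=0, M2=0, M3=0, M4=1, M5=0, M6=0, giving Y=0. Observed 1.
Test 1: faults giving observed 1 are {M5 stuck-at-1, M5 inverted output, M6 stuck-at-1, M6 inverted output}.
Test 2 (a=1, b=1, c=1, d=1): fault-free M0=0, M1=0, M2=1, M3=1, M4=0, M5=0, M6=1 → 1; observed 1. Eliminates M5 stuck-at-1, M5 inverted output, M6 inverted output.
Only M6 stuck-at-1 is consistent with every test.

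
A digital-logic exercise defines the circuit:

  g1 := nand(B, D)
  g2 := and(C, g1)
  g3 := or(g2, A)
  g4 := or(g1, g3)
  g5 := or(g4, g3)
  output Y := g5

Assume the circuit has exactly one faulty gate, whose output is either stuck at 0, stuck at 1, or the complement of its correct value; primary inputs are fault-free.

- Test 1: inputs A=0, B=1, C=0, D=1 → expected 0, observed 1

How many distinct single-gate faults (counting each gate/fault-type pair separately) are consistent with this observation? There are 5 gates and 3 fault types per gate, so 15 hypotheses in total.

Fault-free: g1=0, g2=0, g3=0, g4=0, g5=0 → 0. Observed 1.
  g1: stuck-at-1, inverted output ✓; others ✗
  g2: stuck-at-1, inverted output ✓; others ✗
  g3: stuck-at-1, inverted output ✓; others ✗
  g4: stuck-at-1, inverted output ✓; others ✗
  g5: stuck-at-1, inverted output ✓; others ✗
Consistent faults: {g1 stuck-at-1, g1 inverted output, g2 stuck-at-1, g2 inverted output, g3 stuck-at-1, g3 inverted output, g4 stuck-at-1, g4 inverted output, g5 stuck-at-1, g5 inverted output} — 10 in all.

10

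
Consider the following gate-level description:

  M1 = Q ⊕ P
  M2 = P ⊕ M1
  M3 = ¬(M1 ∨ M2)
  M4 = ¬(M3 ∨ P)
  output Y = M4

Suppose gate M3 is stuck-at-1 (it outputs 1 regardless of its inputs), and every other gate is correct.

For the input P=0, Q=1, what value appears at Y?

Propagate with M3 forced: M1=1, M2=1, M3=1 [stuck-at-1], M4=0.
So Y = 0. (Without the fault it would be 1.)

0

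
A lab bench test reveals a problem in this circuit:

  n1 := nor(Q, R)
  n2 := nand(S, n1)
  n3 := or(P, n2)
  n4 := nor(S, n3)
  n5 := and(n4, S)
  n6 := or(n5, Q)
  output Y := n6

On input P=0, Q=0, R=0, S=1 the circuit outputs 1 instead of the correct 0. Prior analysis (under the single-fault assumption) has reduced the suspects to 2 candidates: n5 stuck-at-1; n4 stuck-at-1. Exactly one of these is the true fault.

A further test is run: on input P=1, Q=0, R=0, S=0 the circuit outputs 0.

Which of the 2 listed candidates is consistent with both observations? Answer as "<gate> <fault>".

n4 stuck-at-1

Evaluate each candidate on input P=1, Q=0, R=0, S=0:
  n5 stuck-at-1: n1=1, n2=1, n3=1, n4=0, n5=1 [stuck-at-1], n6=1 → 1 — eliminated
  n4 stuck-at-1: n1=1, n2=1, n3=1, n4=1 [stuck-at-1], n5=0, n6=0 → 0 — matches
Only n4 stuck-at-1 reproduces the observed 0.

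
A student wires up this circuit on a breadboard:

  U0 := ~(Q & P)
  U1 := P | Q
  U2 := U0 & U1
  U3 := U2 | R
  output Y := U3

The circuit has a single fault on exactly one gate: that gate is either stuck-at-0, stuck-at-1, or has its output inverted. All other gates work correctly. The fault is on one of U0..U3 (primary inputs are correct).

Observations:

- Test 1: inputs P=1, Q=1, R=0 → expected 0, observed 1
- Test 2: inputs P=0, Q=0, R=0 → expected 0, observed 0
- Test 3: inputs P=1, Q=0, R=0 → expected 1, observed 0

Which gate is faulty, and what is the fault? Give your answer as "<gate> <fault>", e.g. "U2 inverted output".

Fault-free values for test 1 (P=1, Q=1, R=0): U0=0, U1=1, U2=0, U3=0, giving Y=0. Observed 1.
Test 1: faults giving observed 1 are {U0 stuck-at-1, U0 inverted output, U2 stuck-at-1, U2 inverted output, U3 stuck-at-1, U3 inverted output}.
Test 2 (P=0, Q=0, R=0): fault-free U0=1, U1=0, U2=0, U3=0 → 0; observed 0. Eliminates U2 stuck-at-1, U2 inverted output, U3 stuck-at-1, U3 inverted output.
Test 3 (P=1, Q=0, R=0): fault-free U0=1, U1=1, U2=1, U3=1 → 1; observed 0. Eliminates U0 stuck-at-1.
Only U0 inverted output is consistent with every test.

U0 inverted output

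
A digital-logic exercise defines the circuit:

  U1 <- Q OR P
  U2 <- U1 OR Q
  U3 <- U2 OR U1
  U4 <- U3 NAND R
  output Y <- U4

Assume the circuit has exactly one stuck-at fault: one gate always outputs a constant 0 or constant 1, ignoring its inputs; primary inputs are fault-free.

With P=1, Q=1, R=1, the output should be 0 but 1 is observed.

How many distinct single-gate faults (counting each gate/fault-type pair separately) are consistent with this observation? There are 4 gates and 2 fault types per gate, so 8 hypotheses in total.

Fault-free: U1=1, U2=1, U3=1, U4=0 → 0. Observed 1.
  U1 stuck-at-0: output 0 ✗
  U1 stuck-at-1: output 0 ✗
  U2 stuck-at-0: output 0 ✗
  U2 stuck-at-1: output 0 ✗
  U3 stuck-at-0: output 1 ✓
  U3 stuck-at-1: output 0 ✗
  U4 stuck-at-0: output 0 ✗
  U4 stuck-at-1: output 1 ✓
Consistent faults: {U3 stuck-at-0, U4 stuck-at-1} — 2 in all.

2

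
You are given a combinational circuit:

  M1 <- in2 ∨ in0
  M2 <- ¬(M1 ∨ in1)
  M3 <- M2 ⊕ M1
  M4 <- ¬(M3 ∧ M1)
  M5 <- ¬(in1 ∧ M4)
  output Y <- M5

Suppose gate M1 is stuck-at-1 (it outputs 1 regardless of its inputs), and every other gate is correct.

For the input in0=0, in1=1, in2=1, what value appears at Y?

Propagate with M1 forced: M1=1 [stuck-at-1], M2=0, M3=1, M4=0, M5=1.
So Y = 1. (Same as the fault-free value — the fault is masked on this input.)

1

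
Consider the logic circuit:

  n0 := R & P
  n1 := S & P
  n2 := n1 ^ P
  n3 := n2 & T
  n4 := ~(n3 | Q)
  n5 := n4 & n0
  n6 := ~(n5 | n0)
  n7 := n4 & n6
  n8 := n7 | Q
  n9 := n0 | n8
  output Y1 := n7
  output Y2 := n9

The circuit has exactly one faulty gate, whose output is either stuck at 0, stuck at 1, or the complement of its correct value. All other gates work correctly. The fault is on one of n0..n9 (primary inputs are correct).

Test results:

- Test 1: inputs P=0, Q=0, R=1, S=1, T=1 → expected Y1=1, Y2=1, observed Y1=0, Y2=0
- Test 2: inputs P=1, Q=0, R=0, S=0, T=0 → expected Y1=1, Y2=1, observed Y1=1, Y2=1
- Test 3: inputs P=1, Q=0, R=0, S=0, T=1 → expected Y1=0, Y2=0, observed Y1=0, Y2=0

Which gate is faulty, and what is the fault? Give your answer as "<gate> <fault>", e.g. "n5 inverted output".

n2 stuck-at-1

Fault-free values for test 1 (P=0, Q=0, R=1, S=1, T=1): n0=0, n1=0, n2=0, n3=0, n4=1, n5=0, n6=1, n7=1, n8=1, n9=1, giving Y1=1, Y2=1. Observed Y1=0, Y2=0.
Test 1: faults giving observed Y1=0, Y2=0 are {n1 stuck-at-1, n1 inverted output, n2 stuck-at-1, n2 inverted output, n3 stuck-at-1, n3 inverted output, n4 stuck-at-0, n4 inverted output, n5 stuck-at-1, n5 inverted output, n6 stuck-at-0, n6 inverted output, n7 stuck-at-0, n7 inverted output}.
Test 2 (P=1, Q=0, R=0, S=0, T=0): fault-free n0=0, n1=0, n2=1, n3=0, n4=1, n5=0, n6=1, n7=1, n8=1, n9=1 → Y1=1, Y2=1; observed Y1=1, Y2=1. Eliminates n3 stuck-at-1, n3 inverted output, n4 stuck-at-0, n4 inverted output, n5 stuck-at-1, n5 inverted output, n6 stuck-at-0, n6 inverted output, n7 stuck-at-0, n7 inverted output.
Test 3 (P=1, Q=0, R=0, S=0, T=1): fault-free n0=0, n1=0, n2=1, n3=1, n4=0, n5=0, n6=1, n7=0, n8=0, n9=0 → Y1=0, Y2=0; observed Y1=0, Y2=0. Eliminates n1 stuck-at-1, n1 inverted output, n2 inverted output.
Only n2 stuck-at-1 is consistent with every test.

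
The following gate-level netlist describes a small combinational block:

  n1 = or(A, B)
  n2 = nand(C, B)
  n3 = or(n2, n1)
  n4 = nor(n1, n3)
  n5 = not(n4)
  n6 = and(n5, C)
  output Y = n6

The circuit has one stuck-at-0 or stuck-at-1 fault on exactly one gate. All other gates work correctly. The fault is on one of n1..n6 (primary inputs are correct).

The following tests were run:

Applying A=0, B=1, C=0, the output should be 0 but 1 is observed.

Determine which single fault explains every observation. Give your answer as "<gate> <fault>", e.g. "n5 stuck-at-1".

Fault-free values for test 1 (A=0, B=1, C=0): n1=1, n2=1, n3=1, n4=0, n5=1, n6=0, giving Y=0. Observed 1.
Test 1: faults giving observed 1 are {n6 stuck-at-1}.
Only n6 stuck-at-1 is consistent with every test.

n6 stuck-at-1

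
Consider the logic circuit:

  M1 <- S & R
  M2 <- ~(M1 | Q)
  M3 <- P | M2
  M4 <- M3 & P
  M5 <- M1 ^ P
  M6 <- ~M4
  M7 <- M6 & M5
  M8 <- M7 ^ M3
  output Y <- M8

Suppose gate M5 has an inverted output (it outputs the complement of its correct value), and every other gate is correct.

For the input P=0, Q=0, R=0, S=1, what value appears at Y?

Propagate with M5 forced: M1=0, M2=1, M3=1, M4=0, M5=1 [inverted output], M6=1, M7=1, M8=0.
So Y = 0. (Without the fault it would be 1.)

0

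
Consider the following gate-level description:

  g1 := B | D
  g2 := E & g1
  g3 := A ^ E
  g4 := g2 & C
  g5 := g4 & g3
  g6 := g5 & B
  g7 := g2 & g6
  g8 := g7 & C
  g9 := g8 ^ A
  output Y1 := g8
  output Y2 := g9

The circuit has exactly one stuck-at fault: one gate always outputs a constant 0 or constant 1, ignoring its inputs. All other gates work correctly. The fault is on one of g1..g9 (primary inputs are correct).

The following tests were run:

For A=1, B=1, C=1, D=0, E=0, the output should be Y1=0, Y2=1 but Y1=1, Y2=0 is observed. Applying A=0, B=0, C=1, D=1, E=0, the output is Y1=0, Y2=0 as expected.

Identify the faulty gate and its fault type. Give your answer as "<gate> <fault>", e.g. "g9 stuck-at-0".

Fault-free values for test 1 (A=1, B=1, C=1, D=0, E=0): g1=1, g2=0, g3=1, g4=0, g5=0, g6=0, g7=0, g8=0, g9=1, giving Y1=0, Y2=1. Observed Y1=1, Y2=0.
Test 1: faults giving observed Y1=1, Y2=0 are {g2 stuck-at-1, g7 stuck-at-1, g8 stuck-at-1}.
Test 2 (A=0, B=0, C=1, D=1, E=0): fault-free g1=1, g2=0, g3=0, g4=0, g5=0, g6=0, g7=0, g8=0, g9=0 → Y1=0, Y2=0; observed Y1=0, Y2=0. Eliminates g7 stuck-at-1, g8 stuck-at-1.
Only g2 stuck-at-1 is consistent with every test.

g2 stuck-at-1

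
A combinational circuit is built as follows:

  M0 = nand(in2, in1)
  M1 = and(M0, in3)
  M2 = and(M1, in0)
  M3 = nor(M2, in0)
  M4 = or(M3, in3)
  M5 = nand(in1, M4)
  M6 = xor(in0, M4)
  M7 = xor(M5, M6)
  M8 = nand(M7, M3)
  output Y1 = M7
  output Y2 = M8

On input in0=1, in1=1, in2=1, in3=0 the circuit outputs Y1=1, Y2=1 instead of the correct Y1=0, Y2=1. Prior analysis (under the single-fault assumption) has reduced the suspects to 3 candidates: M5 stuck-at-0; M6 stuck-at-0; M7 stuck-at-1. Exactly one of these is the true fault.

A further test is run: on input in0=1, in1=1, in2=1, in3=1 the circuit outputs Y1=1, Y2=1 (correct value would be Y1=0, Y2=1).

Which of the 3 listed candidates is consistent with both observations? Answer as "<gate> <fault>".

Evaluate each candidate on input in0=1, in1=1, in2=1, in3=1:
  M5 stuck-at-0: M0=0, M1=0, M2=0, M3=0, M4=1, M5=0 [stuck-at-0], M6=0, M7=0, M8=1 → Y1=0, Y2=1 — eliminated
  M6 stuck-at-0: M0=0, M1=0, M2=0, M3=0, M4=1, M5=0, M6=0 [stuck-at-0], M7=0, M8=1 → Y1=0, Y2=1 — eliminated
  M7 stuck-at-1: M0=0, M1=0, M2=0, M3=0, M4=1, M5=0, M6=0, M7=1 [stuck-at-1], M8=1 → Y1=1, Y2=1 — matches
Only M7 stuck-at-1 reproduces the observed Y1=1, Y2=1.

M7 stuck-at-1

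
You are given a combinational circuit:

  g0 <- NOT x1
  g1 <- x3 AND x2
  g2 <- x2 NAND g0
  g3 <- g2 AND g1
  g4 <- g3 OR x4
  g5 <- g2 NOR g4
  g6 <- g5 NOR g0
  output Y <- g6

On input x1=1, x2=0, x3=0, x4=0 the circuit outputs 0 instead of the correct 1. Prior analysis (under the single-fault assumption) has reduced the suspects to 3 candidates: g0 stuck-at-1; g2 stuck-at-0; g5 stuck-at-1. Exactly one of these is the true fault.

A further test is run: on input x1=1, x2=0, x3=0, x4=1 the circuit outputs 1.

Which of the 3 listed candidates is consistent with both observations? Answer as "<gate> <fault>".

Evaluate each candidate on input x1=1, x2=0, x3=0, x4=1:
  g0 stuck-at-1: g0=1 [stuck-at-1], g1=0, g2=1, g3=0, g4=1, g5=0, g6=0 → 0 — eliminated
  g2 stuck-at-0: g0=0, g1=0, g2=0 [stuck-at-0], g3=0, g4=1, g5=0, g6=1 → 1 — matches
  g5 stuck-at-1: g0=0, g1=0, g2=1, g3=0, g4=1, g5=1 [stuck-at-1], g6=0 → 0 — eliminated
Only g2 stuck-at-0 reproduces the observed 1.

g2 stuck-at-0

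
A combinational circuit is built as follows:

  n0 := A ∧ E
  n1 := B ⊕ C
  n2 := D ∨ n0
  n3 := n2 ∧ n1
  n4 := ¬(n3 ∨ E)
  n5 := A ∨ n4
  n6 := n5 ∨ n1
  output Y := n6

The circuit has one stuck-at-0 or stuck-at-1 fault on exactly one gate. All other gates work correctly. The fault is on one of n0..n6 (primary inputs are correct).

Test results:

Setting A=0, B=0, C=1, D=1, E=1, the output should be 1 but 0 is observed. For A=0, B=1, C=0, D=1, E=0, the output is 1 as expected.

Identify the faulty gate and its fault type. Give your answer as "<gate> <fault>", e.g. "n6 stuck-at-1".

n1 stuck-at-0

Fault-free values for test 1 (A=0, B=0, C=1, D=1, E=1): n0=0, n1=1, n2=1, n3=1, n4=0, n5=0, n6=1, giving Y=1. Observed 0.
Test 1: faults giving observed 0 are {n1 stuck-at-0, n6 stuck-at-0}.
Test 2 (A=0, B=1, C=0, D=1, E=0): fault-free n0=0, n1=1, n2=1, n3=1, n4=0, n5=0, n6=1 → 1; observed 1. Eliminates n6 stuck-at-0.
Only n1 stuck-at-0 is consistent with every test.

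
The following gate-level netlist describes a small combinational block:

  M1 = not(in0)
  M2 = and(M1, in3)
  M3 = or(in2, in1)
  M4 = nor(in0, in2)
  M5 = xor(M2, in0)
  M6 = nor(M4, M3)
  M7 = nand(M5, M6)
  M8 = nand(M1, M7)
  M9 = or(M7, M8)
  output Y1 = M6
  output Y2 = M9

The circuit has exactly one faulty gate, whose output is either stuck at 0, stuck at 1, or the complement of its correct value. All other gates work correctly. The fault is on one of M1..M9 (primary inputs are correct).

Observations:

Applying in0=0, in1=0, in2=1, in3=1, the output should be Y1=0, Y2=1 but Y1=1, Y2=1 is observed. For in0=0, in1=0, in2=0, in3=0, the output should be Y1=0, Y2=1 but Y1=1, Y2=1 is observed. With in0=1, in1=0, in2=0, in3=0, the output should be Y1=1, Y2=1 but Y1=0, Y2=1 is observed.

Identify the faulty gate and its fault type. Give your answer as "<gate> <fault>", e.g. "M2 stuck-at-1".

M6 inverted output

Fault-free values for test 1 (in0=0, in1=0, in2=1, in3=1): M1=1, M2=1, M3=1, M4=0, M5=1, M6=0, M7=1, M8=0, M9=1, giving Y1=0, Y2=1. Observed Y1=1, Y2=1.
Test 1: faults giving observed Y1=1, Y2=1 are {M3 stuck-at-0, M3 inverted output, M6 stuck-at-1, M6 inverted output}.
Test 2 (in0=0, in1=0, in2=0, in3=0): fault-free M1=1, M2=0, M3=0, M4=1, M5=0, M6=0, M7=1, M8=0, M9=1 → Y1=0, Y2=1; observed Y1=1, Y2=1. Eliminates M3 stuck-at-0, M3 inverted output.
Test 3 (in0=1, in1=0, in2=0, in3=0): fault-free M1=0, M2=0, M3=0, M4=0, M5=1, M6=1, M7=0, M8=1, M9=1 → Y1=1, Y2=1; observed Y1=0, Y2=1. Eliminates M6 stuck-at-1.
Only M6 inverted output is consistent with every test.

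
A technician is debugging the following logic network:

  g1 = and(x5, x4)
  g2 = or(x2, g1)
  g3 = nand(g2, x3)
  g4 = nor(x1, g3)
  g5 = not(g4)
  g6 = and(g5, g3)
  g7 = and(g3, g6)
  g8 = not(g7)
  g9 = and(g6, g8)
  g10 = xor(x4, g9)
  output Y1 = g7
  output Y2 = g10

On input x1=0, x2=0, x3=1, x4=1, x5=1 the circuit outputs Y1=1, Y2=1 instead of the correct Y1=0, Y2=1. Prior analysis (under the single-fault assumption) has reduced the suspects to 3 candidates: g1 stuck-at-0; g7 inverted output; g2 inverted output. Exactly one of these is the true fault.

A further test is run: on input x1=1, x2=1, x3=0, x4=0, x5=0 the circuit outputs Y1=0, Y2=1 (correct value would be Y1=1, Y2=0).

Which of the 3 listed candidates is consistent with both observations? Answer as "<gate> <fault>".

g7 inverted output

Evaluate each candidate on input x1=1, x2=1, x3=0, x4=0, x5=0:
  g1 stuck-at-0: g1=0 [stuck-at-0], g2=1, g3=1, g4=0, g5=1, g6=1, g7=1, g8=0, g9=0, g10=0 → Y1=1, Y2=0 — eliminated
  g7 inverted output: g1=0, g2=1, g3=1, g4=0, g5=1, g6=1, g7=0 [inverted output], g8=1, g9=1, g10=1 → Y1=0, Y2=1 — matches
  g2 inverted output: g1=0, g2=0 [inverted output], g3=1, g4=0, g5=1, g6=1, g7=1, g8=0, g9=0, g10=0 → Y1=1, Y2=0 — eliminated
Only g7 inverted output reproduces the observed Y1=0, Y2=1.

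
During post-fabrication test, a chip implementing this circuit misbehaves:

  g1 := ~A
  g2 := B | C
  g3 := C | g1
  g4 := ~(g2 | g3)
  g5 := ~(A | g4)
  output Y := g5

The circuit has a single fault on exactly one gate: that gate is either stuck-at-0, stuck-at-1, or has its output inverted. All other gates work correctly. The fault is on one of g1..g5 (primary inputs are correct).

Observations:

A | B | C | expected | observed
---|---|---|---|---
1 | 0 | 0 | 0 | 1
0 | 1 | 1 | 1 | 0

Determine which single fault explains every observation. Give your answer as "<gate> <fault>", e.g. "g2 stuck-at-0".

Fault-free values for test 1 (A=1, B=0, C=0): g1=0, g2=0, g3=0, g4=1, g5=0, giving Y=0. Observed 1.
Test 1: faults giving observed 1 are {g5 stuck-at-1, g5 inverted output}.
Test 2 (A=0, B=1, C=1): fault-free g1=1, g2=1, g3=1, g4=0, g5=1 → 1; observed 0. Eliminates g5 stuck-at-1.
Only g5 inverted output is consistent with every test.

g5 inverted output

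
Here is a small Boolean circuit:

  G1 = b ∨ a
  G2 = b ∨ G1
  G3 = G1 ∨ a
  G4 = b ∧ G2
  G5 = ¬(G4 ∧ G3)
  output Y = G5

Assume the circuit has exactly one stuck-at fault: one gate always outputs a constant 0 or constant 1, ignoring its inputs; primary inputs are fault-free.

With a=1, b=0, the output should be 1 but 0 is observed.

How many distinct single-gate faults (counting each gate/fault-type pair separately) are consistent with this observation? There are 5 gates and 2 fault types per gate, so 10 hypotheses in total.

2

Fault-free: G1=1, G2=1, G3=1, G4=0, G5=1 → 1. Observed 0.
  G1 stuck-at-0: output 1 ✗
  G1 stuck-at-1: output 1 ✗
  G2 stuck-at-0: output 1 ✗
  G2 stuck-at-1: output 1 ✗
  G3 stuck-at-0: output 1 ✗
  G3 stuck-at-1: output 1 ✗
  G4 stuck-at-0: output 1 ✗
  G4 stuck-at-1: output 0 ✓
  G5 stuck-at-0: output 0 ✓
  G5 stuck-at-1: output 1 ✗
Consistent faults: {G4 stuck-at-1, G5 stuck-at-0} — 2 in all.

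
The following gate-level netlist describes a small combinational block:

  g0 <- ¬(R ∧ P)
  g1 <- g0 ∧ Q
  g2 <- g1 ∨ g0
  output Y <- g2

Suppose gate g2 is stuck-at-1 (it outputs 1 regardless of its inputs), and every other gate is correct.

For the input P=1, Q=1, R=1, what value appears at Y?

Propagate with g2 forced: g0=0, g1=0, g2=1 [stuck-at-1].
So Y = 1. (Without the fault it would be 0.)

1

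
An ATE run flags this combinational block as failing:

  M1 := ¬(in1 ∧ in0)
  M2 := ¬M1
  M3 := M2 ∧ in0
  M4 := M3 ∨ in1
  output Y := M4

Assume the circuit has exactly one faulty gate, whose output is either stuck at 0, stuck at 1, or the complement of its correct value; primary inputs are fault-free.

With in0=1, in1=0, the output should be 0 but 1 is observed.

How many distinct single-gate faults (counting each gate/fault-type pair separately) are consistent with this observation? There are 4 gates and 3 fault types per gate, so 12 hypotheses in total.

8

Fault-free: M1=1, M2=0, M3=0, M4=0 → 0. Observed 1.
  M1 stuck-at-0: output 1 ✓
  M1 stuck-at-1: output 0 ✗
  M1 inverted output: output 1 ✓
  M2 stuck-at-0: output 0 ✗
  M2 stuck-at-1: output 1 ✓
  M2 inverted output: output 1 ✓
  M3 stuck-at-0: output 0 ✗
  M3 stuck-at-1: output 1 ✓
  M3 inverted output: output 1 ✓
  M4 stuck-at-0: output 0 ✗
  M4 stuck-at-1: output 1 ✓
  M4 inverted output: output 1 ✓
Consistent faults: {M1 stuck-at-0, M1 inverted output, M2 stuck-at-1, M2 inverted output, M3 stuck-at-1, M3 inverted output, M4 stuck-at-1, M4 inverted output} — 8 in all.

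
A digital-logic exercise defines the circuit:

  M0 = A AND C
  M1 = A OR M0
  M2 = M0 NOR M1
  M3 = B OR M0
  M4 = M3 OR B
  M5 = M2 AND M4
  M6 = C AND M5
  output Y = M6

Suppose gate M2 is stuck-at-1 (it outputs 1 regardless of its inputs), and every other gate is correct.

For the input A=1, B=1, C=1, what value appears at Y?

Propagate with M2 forced: M0=1, M1=1, M2=1 [stuck-at-1], M3=1, M4=1, M5=1, M6=1.
So Y = 1. (Without the fault it would be 0.)

1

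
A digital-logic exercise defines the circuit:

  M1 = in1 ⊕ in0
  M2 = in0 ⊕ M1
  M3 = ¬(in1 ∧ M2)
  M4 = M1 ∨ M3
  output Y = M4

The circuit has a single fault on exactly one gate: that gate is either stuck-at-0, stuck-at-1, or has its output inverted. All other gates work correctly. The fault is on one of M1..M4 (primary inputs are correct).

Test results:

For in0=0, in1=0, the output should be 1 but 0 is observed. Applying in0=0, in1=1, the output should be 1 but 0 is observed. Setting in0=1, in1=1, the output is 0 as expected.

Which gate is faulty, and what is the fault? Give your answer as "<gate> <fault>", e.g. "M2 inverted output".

M4 stuck-at-0

Fault-free values for test 1 (in0=0, in1=0): M1=0, M2=0, M3=1, M4=1, giving Y=1. Observed 0.
Test 1: faults giving observed 0 are {M3 stuck-at-0, M3 inverted output, M4 stuck-at-0, M4 inverted output}.
Test 2 (in0=0, in1=1): fault-free M1=1, M2=1, M3=0, M4=1 → 1; observed 0. Eliminates M3 stuck-at-0, M3 inverted output.
Test 3 (in0=1, in1=1): fault-free M1=0, M2=1, M3=0, M4=0 → 0; observed 0. Eliminates M4 inverted output.
Only M4 stuck-at-0 is consistent with every test.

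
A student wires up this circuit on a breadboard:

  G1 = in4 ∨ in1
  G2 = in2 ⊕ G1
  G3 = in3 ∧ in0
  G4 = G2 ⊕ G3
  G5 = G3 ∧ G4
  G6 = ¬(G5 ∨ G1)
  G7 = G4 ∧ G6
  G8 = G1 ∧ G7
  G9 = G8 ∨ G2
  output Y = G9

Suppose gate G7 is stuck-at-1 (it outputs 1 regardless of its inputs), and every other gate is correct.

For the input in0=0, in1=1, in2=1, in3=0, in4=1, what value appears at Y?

1

Propagate with G7 forced: G1=1, G2=0, G3=0, G4=0, G5=0, G6=0, G7=1 [stuck-at-1], G8=1, G9=1.
So Y = 1. (Without the fault it would be 0.)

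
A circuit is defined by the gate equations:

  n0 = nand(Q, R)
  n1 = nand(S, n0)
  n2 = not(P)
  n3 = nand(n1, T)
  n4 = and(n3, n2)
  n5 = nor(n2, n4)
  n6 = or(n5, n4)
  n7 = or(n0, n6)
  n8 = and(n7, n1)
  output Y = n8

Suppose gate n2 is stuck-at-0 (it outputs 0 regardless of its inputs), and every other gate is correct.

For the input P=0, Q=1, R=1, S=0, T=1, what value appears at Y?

Propagate with n2 forced: n0=0, n1=1, n2=0 [stuck-at-0], n3=0, n4=0, n5=1, n6=1, n7=1, n8=1.
So Y = 1. (Without the fault it would be 0.)

1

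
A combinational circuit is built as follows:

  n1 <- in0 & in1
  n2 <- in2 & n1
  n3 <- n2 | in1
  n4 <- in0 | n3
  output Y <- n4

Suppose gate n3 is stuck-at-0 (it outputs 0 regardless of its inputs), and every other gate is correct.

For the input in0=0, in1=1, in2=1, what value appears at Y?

Propagate with n3 forced: n1=0, n2=0, n3=0 [stuck-at-0], n4=0.
So Y = 0. (Without the fault it would be 1.)

0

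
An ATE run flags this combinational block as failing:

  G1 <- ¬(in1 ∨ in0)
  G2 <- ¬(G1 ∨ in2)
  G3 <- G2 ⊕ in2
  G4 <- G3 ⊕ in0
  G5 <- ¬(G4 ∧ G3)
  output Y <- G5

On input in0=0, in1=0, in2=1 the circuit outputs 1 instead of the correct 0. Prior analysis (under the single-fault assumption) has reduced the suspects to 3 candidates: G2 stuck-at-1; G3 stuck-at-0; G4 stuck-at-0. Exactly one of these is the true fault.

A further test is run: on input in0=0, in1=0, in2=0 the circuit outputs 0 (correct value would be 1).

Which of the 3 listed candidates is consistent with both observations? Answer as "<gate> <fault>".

G2 stuck-at-1

Evaluate each candidate on input in0=0, in1=0, in2=0:
  G2 stuck-at-1: G1=1, G2=1 [stuck-at-1], G3=1, G4=1, G5=0 → 0 — matches
  G3 stuck-at-0: G1=1, G2=0, G3=0 [stuck-at-0], G4=0, G5=1 → 1 — eliminated
  G4 stuck-at-0: G1=1, G2=0, G3=0, G4=0 [stuck-at-0], G5=1 → 1 — eliminated
Only G2 stuck-at-1 reproduces the observed 0.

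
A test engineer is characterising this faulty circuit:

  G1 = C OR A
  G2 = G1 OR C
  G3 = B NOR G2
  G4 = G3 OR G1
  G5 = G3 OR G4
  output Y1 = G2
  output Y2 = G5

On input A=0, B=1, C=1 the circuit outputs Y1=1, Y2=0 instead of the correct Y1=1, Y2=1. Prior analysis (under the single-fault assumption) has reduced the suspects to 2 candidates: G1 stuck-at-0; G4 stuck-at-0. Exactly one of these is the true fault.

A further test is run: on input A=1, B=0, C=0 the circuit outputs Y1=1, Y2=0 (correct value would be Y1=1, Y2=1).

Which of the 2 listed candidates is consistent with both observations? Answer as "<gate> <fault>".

G4 stuck-at-0

Evaluate each candidate on input A=1, B=0, C=0:
  G1 stuck-at-0: G1=0 [stuck-at-0], G2=0, G3=1, G4=1, G5=1 → Y1=0, Y2=1 — eliminated
  G4 stuck-at-0: G1=1, G2=1, G3=0, G4=0 [stuck-at-0], G5=0 → Y1=1, Y2=0 — matches
Only G4 stuck-at-0 reproduces the observed Y1=1, Y2=0.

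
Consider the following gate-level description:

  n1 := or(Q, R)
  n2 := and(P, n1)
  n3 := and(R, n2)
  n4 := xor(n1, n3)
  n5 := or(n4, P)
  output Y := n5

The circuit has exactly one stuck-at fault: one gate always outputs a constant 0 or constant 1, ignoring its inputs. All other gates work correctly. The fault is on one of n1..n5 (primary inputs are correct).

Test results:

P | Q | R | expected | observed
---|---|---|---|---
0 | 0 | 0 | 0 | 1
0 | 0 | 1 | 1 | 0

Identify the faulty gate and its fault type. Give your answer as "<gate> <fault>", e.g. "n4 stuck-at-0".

n3 stuck-at-1

Fault-free values for test 1 (P=0, Q=0, R=0): n1=0, n2=0, n3=0, n4=0, n5=0, giving Y=0. Observed 1.
Test 1: faults giving observed 1 are {n1 stuck-at-1, n3 stuck-at-1, n4 stuck-at-1, n5 stuck-at-1}.
Test 2 (P=0, Q=0, R=1): fault-free n1=1, n2=0, n3=0, n4=1, n5=1 → 1; observed 0. Eliminates n1 stuck-at-1, n4 stuck-at-1, n5 stuck-at-1.
Only n3 stuck-at-1 is consistent with every test.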